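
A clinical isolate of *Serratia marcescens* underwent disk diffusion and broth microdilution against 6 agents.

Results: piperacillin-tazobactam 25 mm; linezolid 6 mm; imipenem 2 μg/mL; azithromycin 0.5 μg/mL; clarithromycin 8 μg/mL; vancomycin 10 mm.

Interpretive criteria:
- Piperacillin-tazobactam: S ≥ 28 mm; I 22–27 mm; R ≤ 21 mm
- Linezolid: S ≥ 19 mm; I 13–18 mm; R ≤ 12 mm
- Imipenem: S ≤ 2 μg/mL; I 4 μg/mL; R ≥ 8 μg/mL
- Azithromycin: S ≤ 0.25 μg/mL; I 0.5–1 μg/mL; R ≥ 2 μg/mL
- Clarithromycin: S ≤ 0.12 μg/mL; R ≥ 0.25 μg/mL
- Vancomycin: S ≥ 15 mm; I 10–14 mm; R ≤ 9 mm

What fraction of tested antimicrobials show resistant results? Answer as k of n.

2 of 6

Piperacillin-tazobactam 25 mm: in 22–27 mm ⇒ Intermediate
Linezolid (6 mm) ≤ 12 mm → Resistant
Imipenem (2 μg/mL) ≤ 2 μg/mL ⇒ susceptible
Azithromycin (0.5 μg/mL) in 0.5–1 μg/mL ⇒ Intermediate
Clarithromycin: 8 μg/mL is ≥ 0.25 μg/mL → Resistant
Vancomycin (10 mm) in 10–14 mm → I
Resistant: 2/6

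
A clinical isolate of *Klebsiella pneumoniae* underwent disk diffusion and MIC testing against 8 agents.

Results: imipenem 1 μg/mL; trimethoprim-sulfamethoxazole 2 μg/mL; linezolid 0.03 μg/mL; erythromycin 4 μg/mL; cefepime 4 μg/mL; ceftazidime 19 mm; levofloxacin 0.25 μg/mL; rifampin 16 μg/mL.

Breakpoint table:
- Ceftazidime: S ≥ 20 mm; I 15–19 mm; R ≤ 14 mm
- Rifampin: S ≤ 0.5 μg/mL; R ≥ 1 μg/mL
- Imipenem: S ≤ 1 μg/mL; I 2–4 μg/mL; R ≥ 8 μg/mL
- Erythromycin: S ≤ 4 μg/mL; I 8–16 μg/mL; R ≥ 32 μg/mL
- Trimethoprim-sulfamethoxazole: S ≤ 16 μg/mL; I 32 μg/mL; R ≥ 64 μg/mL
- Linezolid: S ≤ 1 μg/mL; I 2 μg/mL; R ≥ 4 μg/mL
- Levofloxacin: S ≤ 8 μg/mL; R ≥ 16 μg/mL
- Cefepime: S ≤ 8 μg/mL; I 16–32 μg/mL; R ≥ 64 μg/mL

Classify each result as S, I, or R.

Imipenem (1 μg/mL) ≤ 1 μg/mL ⇒ S
Trimethoprim-sulfamethoxazole: 2 μg/mL is ≤ 16 μg/mL → susceptible
Linezolid (0.03 μg/mL) ≤ 1 μg/mL → susceptible
Erythromycin (4 μg/mL) ≤ 4 μg/mL ⇒ susceptible
Cefepime (4 μg/mL) ≤ 8 μg/mL ⇒ susceptible
Ceftazidime 19 mm: in 15–19 mm → intermediate
Levofloxacin: 0.25 μg/mL is ≤ 8 μg/mL → Susceptible
Rifampin: 16 μg/mL is ≥ 1 μg/mL — Resistant

S, S, S, S, S, I, S, R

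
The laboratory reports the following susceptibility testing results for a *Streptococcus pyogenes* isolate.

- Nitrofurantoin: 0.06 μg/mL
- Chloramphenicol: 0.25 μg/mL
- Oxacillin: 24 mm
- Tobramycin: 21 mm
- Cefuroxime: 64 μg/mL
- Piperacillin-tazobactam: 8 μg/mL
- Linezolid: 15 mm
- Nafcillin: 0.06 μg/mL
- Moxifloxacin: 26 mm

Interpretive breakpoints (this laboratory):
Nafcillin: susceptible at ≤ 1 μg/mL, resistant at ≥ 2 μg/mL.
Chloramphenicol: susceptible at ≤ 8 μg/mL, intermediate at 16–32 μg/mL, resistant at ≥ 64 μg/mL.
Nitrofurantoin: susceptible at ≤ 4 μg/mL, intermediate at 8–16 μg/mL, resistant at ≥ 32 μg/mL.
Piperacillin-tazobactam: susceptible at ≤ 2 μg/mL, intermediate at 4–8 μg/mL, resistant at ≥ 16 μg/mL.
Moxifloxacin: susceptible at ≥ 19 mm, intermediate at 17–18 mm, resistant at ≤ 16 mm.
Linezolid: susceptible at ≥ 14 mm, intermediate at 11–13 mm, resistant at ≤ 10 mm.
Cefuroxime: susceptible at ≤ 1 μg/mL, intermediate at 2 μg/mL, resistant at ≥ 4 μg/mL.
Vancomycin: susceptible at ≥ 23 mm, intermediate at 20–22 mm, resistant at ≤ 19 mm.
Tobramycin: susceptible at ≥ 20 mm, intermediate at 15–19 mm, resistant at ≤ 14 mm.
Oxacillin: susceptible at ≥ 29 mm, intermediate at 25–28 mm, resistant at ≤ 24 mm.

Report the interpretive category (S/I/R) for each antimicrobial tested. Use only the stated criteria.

S, S, R, S, R, I, S, S, S

Nitrofurantoin (0.06 μg/mL) ≤ 4 μg/mL — susceptible
Chloramphenicol: 0.25 μg/mL is ≤ 8 μg/mL → Susceptible
Oxacillin: 24 mm is ≤ 24 mm — R
Tobramycin: 21 mm is ≥ 20 mm ⇒ susceptible
Cefuroxime: 64 μg/mL is ≥ 4 μg/mL — Resistant
Piperacillin-tazobactam 8 μg/mL: in 4–8 μg/mL ⇒ I
Linezolid (15 mm) ≥ 14 mm — susceptible
Nafcillin 0.06 μg/mL: ≤ 1 μg/mL ⇒ S
Moxifloxacin: 26 mm is ≥ 19 mm → susceptible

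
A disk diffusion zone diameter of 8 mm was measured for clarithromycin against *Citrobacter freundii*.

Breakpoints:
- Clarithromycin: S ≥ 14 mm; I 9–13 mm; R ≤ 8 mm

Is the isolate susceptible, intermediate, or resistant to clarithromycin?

Clarithromycin: 8 mm is ≤ 8 mm → Resistant

Resistant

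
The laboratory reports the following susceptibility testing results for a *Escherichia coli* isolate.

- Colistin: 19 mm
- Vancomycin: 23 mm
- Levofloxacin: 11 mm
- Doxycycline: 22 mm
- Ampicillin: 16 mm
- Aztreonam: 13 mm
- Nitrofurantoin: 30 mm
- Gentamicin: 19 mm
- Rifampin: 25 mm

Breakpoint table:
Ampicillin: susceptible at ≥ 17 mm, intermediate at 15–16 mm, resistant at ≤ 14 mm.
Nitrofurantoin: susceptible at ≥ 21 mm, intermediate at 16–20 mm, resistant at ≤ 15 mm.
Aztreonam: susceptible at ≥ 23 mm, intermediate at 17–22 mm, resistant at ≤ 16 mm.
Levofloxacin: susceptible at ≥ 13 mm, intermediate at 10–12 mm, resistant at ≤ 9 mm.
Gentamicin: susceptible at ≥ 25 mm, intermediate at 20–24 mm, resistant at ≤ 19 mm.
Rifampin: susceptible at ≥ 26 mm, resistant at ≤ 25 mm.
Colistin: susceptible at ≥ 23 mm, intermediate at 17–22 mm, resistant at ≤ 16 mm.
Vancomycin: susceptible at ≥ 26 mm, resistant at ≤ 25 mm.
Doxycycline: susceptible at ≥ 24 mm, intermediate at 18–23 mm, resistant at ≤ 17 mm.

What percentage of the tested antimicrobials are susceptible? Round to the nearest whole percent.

Colistin: 19 mm is in 17–22 mm → intermediate
Vancomycin: 23 mm is ≤ 25 mm — R
Levofloxacin (11 mm) in 10–12 mm → intermediate
Doxycycline (22 mm) in 18–23 mm — Intermediate
Ampicillin (16 mm) in 15–16 mm → I
Aztreonam: 13 mm is ≤ 16 mm — Resistant
Nitrofurantoin 30 mm: ≥ 21 mm → susceptible
Gentamicin 19 mm: ≤ 19 mm → Resistant
Rifampin: 25 mm is ≤ 25 mm → Resistant
Susceptible: 1/9

11%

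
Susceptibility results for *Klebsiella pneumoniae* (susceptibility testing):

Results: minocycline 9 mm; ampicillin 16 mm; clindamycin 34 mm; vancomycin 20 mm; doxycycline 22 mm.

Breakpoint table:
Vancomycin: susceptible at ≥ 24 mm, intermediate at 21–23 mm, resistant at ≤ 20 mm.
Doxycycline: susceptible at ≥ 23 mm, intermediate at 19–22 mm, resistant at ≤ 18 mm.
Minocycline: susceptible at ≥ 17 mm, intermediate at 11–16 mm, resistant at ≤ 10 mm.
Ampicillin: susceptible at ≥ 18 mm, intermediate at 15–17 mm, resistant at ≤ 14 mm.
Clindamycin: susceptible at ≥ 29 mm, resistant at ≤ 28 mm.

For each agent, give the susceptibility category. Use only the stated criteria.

Minocycline: 9 mm is ≤ 10 mm ⇒ resistant
Ampicillin: 16 mm is in 15–17 mm → I
Clindamycin: 34 mm is ≥ 29 mm ⇒ Susceptible
Vancomycin 20 mm: ≤ 20 mm ⇒ resistant
Doxycycline: 22 mm is in 19–22 mm ⇒ I

R, I, S, R, I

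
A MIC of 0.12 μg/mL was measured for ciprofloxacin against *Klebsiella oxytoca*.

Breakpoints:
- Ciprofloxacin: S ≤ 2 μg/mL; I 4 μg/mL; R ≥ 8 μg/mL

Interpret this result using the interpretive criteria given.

Ciprofloxacin 0.12 μg/mL: ≤ 2 μg/mL — Susceptible

Susceptible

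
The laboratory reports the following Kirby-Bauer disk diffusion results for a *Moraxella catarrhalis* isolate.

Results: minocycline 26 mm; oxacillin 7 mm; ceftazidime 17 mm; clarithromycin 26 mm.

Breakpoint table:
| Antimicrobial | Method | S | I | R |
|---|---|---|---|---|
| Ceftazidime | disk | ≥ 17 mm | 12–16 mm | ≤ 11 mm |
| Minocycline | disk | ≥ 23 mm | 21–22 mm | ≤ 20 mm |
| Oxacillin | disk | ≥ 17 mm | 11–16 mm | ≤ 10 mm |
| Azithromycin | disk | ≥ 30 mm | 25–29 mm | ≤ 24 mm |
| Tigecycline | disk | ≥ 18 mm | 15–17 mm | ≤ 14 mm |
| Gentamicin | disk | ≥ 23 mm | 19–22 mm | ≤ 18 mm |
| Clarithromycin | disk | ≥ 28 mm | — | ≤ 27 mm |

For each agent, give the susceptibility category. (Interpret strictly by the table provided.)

Minocycline (26 mm) ≥ 23 mm → susceptible
Oxacillin: 7 mm is ≤ 10 mm ⇒ R
Ceftazidime: 17 mm is ≥ 17 mm ⇒ S
Clarithromycin (26 mm) ≤ 27 mm — R

S, R, S, R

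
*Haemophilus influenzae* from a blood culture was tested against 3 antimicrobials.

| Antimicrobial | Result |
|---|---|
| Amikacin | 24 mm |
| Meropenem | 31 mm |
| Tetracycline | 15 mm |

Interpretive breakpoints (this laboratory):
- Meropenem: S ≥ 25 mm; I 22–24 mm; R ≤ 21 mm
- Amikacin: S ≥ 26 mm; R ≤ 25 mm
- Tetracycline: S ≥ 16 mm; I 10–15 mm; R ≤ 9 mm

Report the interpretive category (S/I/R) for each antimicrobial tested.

Amikacin: 24 mm is ≤ 25 mm — R
Meropenem 31 mm: ≥ 25 mm ⇒ S
Tetracycline 15 mm: in 10–15 mm ⇒ intermediate

R, S, I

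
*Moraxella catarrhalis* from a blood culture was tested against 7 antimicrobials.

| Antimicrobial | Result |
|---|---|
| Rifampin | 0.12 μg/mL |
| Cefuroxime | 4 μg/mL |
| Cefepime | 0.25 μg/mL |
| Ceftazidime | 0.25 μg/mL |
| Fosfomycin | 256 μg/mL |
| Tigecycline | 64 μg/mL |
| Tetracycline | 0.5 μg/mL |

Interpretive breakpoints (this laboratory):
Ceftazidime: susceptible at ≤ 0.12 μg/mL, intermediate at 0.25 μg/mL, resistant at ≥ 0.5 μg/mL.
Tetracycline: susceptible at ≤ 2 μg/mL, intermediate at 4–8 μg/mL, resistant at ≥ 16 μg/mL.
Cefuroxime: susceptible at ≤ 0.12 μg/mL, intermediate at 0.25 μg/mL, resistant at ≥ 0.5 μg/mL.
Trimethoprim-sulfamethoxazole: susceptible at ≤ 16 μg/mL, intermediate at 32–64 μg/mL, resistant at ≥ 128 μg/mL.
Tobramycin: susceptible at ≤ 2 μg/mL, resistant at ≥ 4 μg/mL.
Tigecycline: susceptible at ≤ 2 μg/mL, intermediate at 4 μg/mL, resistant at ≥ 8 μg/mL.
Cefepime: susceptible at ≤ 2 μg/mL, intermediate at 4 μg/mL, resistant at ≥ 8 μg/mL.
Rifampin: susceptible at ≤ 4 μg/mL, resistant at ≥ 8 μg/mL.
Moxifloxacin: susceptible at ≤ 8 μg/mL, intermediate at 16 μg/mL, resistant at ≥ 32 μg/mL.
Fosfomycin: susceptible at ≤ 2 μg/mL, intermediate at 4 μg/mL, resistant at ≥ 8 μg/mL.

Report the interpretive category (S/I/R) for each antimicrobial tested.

S, R, S, I, R, R, S

Rifampin 0.12 μg/mL: ≤ 4 μg/mL → S
Cefuroxime 4 μg/mL: ≥ 0.5 μg/mL ⇒ R
Cefepime (0.25 μg/mL) ≤ 2 μg/mL ⇒ Susceptible
Ceftazidime 0.25 μg/mL: = 0.25 μg/mL ⇒ Intermediate
Fosfomycin 256 μg/mL: ≥ 8 μg/mL → resistant
Tigecycline (64 μg/mL) ≥ 8 μg/mL → R
Tetracycline: 0.5 μg/mL is ≤ 2 μg/mL ⇒ S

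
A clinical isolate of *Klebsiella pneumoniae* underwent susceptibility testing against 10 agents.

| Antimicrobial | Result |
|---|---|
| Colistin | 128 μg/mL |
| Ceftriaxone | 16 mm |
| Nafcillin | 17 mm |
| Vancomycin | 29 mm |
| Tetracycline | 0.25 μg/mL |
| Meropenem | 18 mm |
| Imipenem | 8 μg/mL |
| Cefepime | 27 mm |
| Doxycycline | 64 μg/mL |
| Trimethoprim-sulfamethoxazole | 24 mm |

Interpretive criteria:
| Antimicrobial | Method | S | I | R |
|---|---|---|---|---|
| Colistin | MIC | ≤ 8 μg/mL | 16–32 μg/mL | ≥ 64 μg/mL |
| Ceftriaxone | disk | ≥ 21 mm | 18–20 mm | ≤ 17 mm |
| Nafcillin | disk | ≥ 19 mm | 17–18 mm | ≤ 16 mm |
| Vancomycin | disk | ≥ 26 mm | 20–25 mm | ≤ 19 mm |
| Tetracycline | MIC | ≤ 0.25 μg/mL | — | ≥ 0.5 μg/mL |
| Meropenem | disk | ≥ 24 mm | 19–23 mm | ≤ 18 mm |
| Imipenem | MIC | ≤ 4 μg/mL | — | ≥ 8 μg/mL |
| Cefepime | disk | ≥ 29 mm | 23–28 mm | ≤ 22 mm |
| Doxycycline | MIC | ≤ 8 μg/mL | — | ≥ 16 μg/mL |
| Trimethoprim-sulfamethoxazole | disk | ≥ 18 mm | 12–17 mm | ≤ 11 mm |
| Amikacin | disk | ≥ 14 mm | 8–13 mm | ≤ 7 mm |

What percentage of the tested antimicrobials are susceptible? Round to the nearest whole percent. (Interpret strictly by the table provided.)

Colistin: 128 μg/mL is ≥ 64 μg/mL ⇒ resistant
Ceftriaxone: 16 mm is ≤ 17 mm ⇒ Resistant
Nafcillin: 17 mm is in 17–18 mm → Intermediate
Vancomycin (29 mm) ≥ 26 mm → S
Tetracycline 0.25 μg/mL: ≤ 0.25 μg/mL — Susceptible
Meropenem: 18 mm is ≤ 18 mm ⇒ Resistant
Imipenem: 8 μg/mL is ≥ 8 μg/mL ⇒ resistant
Cefepime: 27 mm is in 23–28 mm → intermediate
Doxycycline: 64 μg/mL is ≥ 16 μg/mL — Resistant
Trimethoprim-sulfamethoxazole 24 mm: ≥ 18 mm → S
Susceptible: 3/10

30%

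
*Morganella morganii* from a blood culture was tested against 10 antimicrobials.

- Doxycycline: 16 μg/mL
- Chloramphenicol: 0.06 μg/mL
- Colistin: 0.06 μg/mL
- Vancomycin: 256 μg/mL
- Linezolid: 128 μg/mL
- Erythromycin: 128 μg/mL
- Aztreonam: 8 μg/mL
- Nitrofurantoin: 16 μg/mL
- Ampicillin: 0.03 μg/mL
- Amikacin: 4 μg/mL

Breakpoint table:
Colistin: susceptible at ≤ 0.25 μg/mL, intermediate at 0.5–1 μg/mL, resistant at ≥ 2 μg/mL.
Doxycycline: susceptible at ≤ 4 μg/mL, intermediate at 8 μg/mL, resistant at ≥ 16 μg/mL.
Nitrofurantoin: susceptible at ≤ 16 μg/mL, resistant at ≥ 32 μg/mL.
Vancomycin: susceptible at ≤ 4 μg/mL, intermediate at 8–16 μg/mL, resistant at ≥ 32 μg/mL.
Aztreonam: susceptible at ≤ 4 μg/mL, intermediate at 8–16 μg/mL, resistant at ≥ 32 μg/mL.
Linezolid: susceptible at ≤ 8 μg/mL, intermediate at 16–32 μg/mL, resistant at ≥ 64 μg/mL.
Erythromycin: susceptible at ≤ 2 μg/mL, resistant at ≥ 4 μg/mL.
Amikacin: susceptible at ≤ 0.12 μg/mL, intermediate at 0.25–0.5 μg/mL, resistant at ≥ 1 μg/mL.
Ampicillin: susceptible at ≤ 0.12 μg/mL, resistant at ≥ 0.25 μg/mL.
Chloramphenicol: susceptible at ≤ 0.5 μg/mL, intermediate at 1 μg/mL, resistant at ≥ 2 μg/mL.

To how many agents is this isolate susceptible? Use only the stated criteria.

4

Doxycycline (16 μg/mL) ≥ 16 μg/mL — resistant
Chloramphenicol: 0.06 μg/mL is ≤ 0.5 μg/mL — S
Colistin (0.06 μg/mL) ≤ 0.25 μg/mL — susceptible
Vancomycin: 256 μg/mL is ≥ 32 μg/mL → Resistant
Linezolid 128 μg/mL: ≥ 64 μg/mL ⇒ R
Erythromycin: 128 μg/mL is ≥ 4 μg/mL — R
Aztreonam (8 μg/mL) in 8–16 μg/mL ⇒ I
Nitrofurantoin: 16 μg/mL is ≤ 16 μg/mL — susceptible
Ampicillin (0.03 μg/mL) ≤ 0.12 μg/mL — S
Amikacin (4 μg/mL) ≥ 1 μg/mL ⇒ Resistant
Susceptible: 4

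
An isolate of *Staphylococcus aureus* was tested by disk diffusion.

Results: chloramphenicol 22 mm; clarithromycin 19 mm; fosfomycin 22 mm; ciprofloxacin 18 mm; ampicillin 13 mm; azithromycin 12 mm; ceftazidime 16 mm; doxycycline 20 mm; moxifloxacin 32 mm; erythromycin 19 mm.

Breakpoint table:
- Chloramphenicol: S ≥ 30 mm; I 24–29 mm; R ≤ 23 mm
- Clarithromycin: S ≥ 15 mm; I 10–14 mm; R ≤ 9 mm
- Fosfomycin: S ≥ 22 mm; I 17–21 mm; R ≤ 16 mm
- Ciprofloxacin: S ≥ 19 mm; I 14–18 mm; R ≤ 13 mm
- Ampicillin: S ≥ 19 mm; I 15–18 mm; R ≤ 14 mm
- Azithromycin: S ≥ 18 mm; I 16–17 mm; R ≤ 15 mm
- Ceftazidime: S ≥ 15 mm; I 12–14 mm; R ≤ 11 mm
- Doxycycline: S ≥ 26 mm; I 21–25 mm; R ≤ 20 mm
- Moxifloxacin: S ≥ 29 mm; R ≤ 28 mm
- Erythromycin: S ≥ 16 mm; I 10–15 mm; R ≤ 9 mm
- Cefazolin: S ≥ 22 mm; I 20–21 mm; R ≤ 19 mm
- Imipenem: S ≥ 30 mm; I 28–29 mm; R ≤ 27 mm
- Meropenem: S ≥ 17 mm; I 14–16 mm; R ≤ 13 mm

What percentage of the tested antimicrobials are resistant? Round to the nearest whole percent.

Chloramphenicol (22 mm) ≤ 23 mm ⇒ resistant
Clarithromycin 19 mm: ≥ 15 mm — susceptible
Fosfomycin (22 mm) ≥ 22 mm → Susceptible
Ciprofloxacin (18 mm) in 14–18 mm — I
Ampicillin: 13 mm is ≤ 14 mm → resistant
Azithromycin 12 mm: ≤ 15 mm — resistant
Ceftazidime: 16 mm is ≥ 15 mm ⇒ Susceptible
Doxycycline: 20 mm is ≤ 20 mm → R
Moxifloxacin: 32 mm is ≥ 29 mm → Susceptible
Erythromycin (19 mm) ≥ 16 mm — Susceptible
Resistant: 4/10

40%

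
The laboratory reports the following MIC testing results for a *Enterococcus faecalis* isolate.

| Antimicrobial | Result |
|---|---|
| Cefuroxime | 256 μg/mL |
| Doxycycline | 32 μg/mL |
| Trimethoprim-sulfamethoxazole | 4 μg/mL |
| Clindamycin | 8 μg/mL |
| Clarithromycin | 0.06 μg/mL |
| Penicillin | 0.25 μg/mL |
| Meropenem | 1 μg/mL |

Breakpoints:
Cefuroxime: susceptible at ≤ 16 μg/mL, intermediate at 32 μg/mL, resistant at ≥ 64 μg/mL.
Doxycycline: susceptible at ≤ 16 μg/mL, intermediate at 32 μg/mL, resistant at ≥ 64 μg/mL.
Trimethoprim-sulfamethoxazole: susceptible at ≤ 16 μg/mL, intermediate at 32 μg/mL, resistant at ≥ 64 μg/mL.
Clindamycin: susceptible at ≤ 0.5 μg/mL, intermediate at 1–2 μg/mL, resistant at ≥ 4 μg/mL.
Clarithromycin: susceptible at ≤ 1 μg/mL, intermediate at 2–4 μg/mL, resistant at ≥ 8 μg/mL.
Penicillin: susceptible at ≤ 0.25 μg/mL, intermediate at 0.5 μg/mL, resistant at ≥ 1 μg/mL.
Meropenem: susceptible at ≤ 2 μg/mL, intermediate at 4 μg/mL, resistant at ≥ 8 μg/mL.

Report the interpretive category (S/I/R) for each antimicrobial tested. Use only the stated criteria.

R, I, S, R, S, S, S

Cefuroxime (256 μg/mL) ≥ 64 μg/mL ⇒ R
Doxycycline (32 μg/mL) = 32 μg/mL ⇒ intermediate
Trimethoprim-sulfamethoxazole (4 μg/mL) ≤ 16 μg/mL → S
Clindamycin 8 μg/mL: ≥ 4 μg/mL → R
Clarithromycin: 0.06 μg/mL is ≤ 1 μg/mL — S
Penicillin 0.25 μg/mL: ≤ 0.25 μg/mL — Susceptible
Meropenem: 1 μg/mL is ≤ 2 μg/mL ⇒ susceptible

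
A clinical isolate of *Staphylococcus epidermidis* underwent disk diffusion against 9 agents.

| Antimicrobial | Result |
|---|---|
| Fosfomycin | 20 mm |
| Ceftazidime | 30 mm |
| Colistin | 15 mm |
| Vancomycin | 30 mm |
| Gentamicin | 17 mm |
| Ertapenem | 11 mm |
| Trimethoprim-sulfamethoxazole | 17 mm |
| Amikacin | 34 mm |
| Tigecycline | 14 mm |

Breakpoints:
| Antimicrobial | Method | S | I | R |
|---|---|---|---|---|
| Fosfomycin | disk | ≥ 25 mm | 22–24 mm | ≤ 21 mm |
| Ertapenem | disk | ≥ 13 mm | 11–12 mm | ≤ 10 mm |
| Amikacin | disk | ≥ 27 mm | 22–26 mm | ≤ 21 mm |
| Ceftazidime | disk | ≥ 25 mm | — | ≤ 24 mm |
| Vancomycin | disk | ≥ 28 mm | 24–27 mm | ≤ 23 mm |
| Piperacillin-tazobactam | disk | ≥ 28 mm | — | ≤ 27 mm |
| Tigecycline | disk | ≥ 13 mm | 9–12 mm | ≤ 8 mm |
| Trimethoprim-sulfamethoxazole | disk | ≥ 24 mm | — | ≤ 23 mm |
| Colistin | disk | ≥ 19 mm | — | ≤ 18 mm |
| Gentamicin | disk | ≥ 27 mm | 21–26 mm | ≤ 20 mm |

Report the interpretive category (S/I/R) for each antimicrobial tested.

Fosfomycin: 20 mm is ≤ 21 mm → resistant
Ceftazidime: 30 mm is ≥ 25 mm ⇒ S
Colistin (15 mm) ≤ 18 mm ⇒ R
Vancomycin (30 mm) ≥ 28 mm ⇒ S
Gentamicin 17 mm: ≤ 20 mm — Resistant
Ertapenem: 11 mm is in 11–12 mm → Intermediate
Trimethoprim-sulfamethoxazole 17 mm: ≤ 23 mm — resistant
Amikacin 34 mm: ≥ 27 mm ⇒ S
Tigecycline: 14 mm is ≥ 13 mm → Susceptible

R, S, R, S, R, I, R, S, S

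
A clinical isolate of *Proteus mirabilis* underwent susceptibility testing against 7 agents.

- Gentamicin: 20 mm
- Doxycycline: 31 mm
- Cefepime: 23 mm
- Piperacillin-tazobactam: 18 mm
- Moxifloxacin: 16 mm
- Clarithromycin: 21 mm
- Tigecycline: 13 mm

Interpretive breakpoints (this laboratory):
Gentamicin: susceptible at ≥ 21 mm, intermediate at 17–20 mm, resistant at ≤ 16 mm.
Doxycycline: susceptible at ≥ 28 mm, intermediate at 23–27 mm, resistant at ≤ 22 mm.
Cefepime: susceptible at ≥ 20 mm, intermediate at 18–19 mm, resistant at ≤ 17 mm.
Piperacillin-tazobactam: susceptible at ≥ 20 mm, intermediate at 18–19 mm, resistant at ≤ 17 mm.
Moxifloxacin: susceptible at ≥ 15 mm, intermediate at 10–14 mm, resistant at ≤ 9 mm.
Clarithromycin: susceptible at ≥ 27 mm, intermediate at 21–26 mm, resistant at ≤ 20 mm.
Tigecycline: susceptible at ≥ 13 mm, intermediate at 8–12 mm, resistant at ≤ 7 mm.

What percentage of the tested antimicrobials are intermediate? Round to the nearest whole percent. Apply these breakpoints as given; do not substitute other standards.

Gentamicin 20 mm: in 17–20 mm → intermediate
Doxycycline 31 mm: ≥ 28 mm ⇒ S
Cefepime: 23 mm is ≥ 20 mm → Susceptible
Piperacillin-tazobactam (18 mm) in 18–19 mm ⇒ intermediate
Moxifloxacin (16 mm) ≥ 15 mm — susceptible
Clarithromycin (21 mm) in 21–26 mm — Intermediate
Tigecycline 13 mm: ≥ 13 mm — susceptible
Intermediate: 3/7

43%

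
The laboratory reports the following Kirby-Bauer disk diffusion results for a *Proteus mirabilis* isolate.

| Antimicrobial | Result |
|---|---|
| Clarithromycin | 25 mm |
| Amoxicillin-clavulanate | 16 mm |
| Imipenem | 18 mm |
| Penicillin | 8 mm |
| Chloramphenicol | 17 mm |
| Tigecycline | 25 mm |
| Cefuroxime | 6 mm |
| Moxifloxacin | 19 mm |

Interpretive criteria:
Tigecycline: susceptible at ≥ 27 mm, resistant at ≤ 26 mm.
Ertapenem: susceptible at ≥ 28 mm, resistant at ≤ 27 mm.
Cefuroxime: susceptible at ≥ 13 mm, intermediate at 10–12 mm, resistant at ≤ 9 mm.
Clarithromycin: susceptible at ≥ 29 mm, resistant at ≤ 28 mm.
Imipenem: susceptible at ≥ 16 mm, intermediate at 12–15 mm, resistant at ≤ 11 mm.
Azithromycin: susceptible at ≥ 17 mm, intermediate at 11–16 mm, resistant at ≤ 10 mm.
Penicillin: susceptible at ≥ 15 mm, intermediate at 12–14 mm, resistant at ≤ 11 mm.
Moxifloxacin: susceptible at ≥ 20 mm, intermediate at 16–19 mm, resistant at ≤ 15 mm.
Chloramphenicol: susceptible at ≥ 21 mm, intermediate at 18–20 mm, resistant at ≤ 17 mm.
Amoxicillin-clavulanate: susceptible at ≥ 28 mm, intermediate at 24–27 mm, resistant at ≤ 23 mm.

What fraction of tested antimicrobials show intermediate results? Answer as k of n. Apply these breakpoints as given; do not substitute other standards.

Clarithromycin 25 mm: ≤ 28 mm ⇒ resistant
Amoxicillin-clavulanate: 16 mm is ≤ 23 mm ⇒ Resistant
Imipenem (18 mm) ≥ 16 mm — Susceptible
Penicillin: 8 mm is ≤ 11 mm — resistant
Chloramphenicol (17 mm) ≤ 17 mm ⇒ resistant
Tigecycline: 25 mm is ≤ 26 mm → Resistant
Cefuroxime (6 mm) ≤ 9 mm — R
Moxifloxacin (19 mm) in 16–19 mm — I
Intermediate: 1/8

1 of 8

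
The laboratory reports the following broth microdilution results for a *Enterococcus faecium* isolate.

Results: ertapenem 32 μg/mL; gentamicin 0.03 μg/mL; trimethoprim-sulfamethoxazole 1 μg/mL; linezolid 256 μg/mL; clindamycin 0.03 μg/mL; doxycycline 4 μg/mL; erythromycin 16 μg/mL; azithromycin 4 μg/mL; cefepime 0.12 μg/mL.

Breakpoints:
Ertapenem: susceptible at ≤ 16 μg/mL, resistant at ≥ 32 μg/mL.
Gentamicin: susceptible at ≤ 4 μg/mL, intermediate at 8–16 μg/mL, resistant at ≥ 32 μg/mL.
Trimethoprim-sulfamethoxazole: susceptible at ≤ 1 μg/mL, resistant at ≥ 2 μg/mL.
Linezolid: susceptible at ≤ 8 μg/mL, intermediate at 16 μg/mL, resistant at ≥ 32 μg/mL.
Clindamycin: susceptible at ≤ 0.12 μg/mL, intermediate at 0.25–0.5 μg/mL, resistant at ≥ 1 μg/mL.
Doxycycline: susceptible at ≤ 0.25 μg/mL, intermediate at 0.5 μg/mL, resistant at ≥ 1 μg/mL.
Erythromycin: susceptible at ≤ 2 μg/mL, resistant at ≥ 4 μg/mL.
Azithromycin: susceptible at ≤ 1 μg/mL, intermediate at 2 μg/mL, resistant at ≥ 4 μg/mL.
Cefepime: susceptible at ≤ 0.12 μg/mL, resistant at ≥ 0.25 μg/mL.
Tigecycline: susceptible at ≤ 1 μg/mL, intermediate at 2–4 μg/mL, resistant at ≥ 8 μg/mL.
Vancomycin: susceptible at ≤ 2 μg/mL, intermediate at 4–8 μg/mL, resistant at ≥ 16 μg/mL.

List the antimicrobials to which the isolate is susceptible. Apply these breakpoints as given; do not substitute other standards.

gentamicin, trimethoprim-sulfamethoxazole, clindamycin, cefepime

Ertapenem 32 μg/mL: ≥ 32 μg/mL — Resistant
Gentamicin: 0.03 μg/mL is ≤ 4 μg/mL → Susceptible
Trimethoprim-sulfamethoxazole: 1 μg/mL is ≤ 1 μg/mL → susceptible
Linezolid 256 μg/mL: ≥ 32 μg/mL — R
Clindamycin (0.03 μg/mL) ≤ 0.12 μg/mL — S
Doxycycline 4 μg/mL: ≥ 1 μg/mL → resistant
Erythromycin (16 μg/mL) ≥ 4 μg/mL — resistant
Azithromycin: 4 μg/mL is ≥ 4 μg/mL — resistant
Cefepime 0.12 μg/mL: ≤ 0.12 μg/mL → S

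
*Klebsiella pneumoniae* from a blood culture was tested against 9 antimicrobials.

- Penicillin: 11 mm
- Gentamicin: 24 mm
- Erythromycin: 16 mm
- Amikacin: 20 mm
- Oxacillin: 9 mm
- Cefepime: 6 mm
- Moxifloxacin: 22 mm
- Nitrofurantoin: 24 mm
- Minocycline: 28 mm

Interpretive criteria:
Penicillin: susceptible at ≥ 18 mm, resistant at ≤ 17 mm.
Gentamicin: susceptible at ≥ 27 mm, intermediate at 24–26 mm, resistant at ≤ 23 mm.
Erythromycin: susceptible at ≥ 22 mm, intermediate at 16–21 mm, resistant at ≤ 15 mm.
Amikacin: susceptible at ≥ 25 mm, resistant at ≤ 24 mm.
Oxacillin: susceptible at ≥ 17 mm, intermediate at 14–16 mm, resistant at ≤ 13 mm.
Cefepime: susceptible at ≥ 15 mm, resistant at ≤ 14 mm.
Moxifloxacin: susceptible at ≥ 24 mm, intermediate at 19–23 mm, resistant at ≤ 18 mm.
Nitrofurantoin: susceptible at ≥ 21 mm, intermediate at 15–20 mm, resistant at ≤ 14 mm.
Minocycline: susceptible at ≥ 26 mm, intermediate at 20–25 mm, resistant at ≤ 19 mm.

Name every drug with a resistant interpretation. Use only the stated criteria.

Penicillin 11 mm: ≤ 17 mm — resistant
Gentamicin: 24 mm is in 24–26 mm → intermediate
Erythromycin (16 mm) in 16–21 mm → Intermediate
Amikacin 20 mm: ≤ 24 mm ⇒ resistant
Oxacillin (9 mm) ≤ 13 mm → resistant
Cefepime (6 mm) ≤ 14 mm — Resistant
Moxifloxacin: 22 mm is in 19–23 mm — intermediate
Nitrofurantoin 24 mm: ≥ 21 mm — Susceptible
Minocycline 28 mm: ≥ 26 mm → Susceptible

penicillin, amikacin, oxacillin, cefepime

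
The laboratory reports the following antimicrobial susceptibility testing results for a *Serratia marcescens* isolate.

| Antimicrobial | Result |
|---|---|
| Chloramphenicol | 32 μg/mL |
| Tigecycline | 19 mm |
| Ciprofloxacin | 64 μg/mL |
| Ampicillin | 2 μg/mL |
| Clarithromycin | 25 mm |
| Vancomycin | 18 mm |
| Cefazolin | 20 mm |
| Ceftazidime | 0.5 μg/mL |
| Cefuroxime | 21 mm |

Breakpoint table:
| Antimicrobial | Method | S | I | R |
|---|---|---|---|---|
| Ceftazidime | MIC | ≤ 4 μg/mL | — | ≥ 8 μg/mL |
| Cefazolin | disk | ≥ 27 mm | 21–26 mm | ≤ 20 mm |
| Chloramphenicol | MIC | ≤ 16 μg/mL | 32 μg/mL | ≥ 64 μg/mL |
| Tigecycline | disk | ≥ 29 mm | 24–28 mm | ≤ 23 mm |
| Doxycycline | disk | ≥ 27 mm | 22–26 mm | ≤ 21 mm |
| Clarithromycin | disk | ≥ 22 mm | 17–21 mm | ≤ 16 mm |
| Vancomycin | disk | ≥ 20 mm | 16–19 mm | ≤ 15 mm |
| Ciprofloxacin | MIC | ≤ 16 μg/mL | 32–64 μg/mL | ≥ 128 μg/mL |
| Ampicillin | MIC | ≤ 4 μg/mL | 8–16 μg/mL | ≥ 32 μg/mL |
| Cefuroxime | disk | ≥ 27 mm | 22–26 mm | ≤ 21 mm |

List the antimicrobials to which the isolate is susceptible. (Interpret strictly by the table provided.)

Chloramphenicol: 32 μg/mL is = 32 μg/mL ⇒ Intermediate
Tigecycline 19 mm: ≤ 23 mm — R
Ciprofloxacin (64 μg/mL) in 32–64 μg/mL → I
Ampicillin 2 μg/mL: ≤ 4 μg/mL → S
Clarithromycin 25 mm: ≥ 22 mm ⇒ S
Vancomycin (18 mm) in 16–19 mm — I
Cefazolin: 20 mm is ≤ 20 mm — resistant
Ceftazidime 0.5 μg/mL: ≤ 4 μg/mL — susceptible
Cefuroxime (21 mm) ≤ 21 mm → R

ampicillin, clarithromycin, ceftazidime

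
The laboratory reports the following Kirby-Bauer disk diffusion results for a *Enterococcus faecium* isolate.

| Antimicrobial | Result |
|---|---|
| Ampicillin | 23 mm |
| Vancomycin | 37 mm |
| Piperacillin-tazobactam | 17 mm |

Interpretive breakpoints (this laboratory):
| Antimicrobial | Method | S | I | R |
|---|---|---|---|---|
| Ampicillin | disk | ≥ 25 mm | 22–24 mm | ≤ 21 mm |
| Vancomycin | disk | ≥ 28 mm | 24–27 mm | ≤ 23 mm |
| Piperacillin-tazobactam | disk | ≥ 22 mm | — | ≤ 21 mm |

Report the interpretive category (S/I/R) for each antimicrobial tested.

Ampicillin: 23 mm is in 22–24 mm — Intermediate
Vancomycin: 37 mm is ≥ 28 mm ⇒ S
Piperacillin-tazobactam: 17 mm is ≤ 21 mm — resistant

I, S, R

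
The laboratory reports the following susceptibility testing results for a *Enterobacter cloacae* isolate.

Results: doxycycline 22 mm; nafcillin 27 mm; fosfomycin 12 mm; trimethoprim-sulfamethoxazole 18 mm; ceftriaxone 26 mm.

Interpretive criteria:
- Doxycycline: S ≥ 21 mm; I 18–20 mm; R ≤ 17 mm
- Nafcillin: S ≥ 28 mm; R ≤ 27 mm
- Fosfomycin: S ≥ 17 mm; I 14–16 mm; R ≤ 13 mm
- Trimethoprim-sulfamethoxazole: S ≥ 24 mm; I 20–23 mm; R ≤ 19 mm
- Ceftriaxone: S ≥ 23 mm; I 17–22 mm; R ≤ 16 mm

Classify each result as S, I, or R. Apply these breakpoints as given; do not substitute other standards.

Doxycycline 22 mm: ≥ 21 mm ⇒ Susceptible
Nafcillin: 27 mm is ≤ 27 mm → resistant
Fosfomycin 12 mm: ≤ 13 mm — R
Trimethoprim-sulfamethoxazole (18 mm) ≤ 19 mm → Resistant
Ceftriaxone 26 mm: ≥ 23 mm → Susceptible

S, R, R, R, S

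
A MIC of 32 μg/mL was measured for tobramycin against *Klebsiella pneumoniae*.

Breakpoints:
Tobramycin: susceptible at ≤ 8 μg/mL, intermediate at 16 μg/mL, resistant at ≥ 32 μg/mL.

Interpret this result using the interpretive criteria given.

Tobramycin: 32 μg/mL is ≥ 32 μg/mL ⇒ R

R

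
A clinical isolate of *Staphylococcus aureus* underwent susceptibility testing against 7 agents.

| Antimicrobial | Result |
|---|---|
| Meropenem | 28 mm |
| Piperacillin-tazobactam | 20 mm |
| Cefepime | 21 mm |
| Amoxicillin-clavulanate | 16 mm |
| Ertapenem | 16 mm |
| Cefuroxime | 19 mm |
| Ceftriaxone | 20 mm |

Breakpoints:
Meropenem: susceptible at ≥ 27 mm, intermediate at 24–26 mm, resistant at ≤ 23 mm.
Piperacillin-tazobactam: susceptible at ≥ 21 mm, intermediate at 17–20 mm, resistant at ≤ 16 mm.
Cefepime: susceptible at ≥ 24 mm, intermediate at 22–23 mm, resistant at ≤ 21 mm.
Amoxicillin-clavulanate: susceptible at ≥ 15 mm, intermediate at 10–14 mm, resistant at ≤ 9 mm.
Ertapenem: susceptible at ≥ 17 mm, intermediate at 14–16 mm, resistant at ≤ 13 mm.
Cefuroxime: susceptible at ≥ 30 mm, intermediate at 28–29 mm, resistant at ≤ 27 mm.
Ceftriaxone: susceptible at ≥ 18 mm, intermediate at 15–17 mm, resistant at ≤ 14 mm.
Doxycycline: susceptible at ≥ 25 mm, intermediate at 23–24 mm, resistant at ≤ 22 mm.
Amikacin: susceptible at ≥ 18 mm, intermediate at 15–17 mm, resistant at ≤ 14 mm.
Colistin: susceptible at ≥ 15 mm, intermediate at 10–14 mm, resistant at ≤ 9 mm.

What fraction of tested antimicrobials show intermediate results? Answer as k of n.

Meropenem (28 mm) ≥ 27 mm ⇒ susceptible
Piperacillin-tazobactam 20 mm: in 17–20 mm → I
Cefepime 21 mm: ≤ 21 mm ⇒ Resistant
Amoxicillin-clavulanate: 16 mm is ≥ 15 mm — susceptible
Ertapenem: 16 mm is in 14–16 mm → intermediate
Cefuroxime (19 mm) ≤ 27 mm — resistant
Ceftriaxone 20 mm: ≥ 18 mm ⇒ susceptible
Intermediate: 2/7

2 of 7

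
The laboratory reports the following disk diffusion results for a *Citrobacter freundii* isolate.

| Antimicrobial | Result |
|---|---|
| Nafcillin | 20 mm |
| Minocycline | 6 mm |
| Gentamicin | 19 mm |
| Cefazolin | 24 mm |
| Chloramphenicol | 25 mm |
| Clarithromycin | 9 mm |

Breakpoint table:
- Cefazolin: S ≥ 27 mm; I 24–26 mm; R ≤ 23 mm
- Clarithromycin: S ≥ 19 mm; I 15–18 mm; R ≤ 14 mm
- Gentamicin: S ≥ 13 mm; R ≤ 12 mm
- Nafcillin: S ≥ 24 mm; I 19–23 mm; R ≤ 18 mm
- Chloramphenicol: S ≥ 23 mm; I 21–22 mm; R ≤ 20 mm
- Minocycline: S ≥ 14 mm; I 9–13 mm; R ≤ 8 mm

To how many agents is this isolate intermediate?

2

Nafcillin 20 mm: in 19–23 mm — intermediate
Minocycline 6 mm: ≤ 8 mm → R
Gentamicin (19 mm) ≥ 13 mm → Susceptible
Cefazolin 24 mm: in 24–26 mm ⇒ Intermediate
Chloramphenicol (25 mm) ≥ 23 mm — Susceptible
Clarithromycin (9 mm) ≤ 14 mm ⇒ R
Intermediate: 2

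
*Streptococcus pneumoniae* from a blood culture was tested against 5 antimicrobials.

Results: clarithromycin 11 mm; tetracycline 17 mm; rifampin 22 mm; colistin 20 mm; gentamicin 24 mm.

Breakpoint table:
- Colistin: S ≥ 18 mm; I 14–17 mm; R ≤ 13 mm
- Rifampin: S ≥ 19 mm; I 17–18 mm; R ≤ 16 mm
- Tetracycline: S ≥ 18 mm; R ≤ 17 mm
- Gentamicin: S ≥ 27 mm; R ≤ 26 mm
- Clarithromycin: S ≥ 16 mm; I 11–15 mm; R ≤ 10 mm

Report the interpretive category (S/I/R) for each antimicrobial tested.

Clarithromycin: 11 mm is in 11–15 mm — I
Tetracycline 17 mm: ≤ 17 mm — resistant
Rifampin: 22 mm is ≥ 19 mm — S
Colistin: 20 mm is ≥ 18 mm → susceptible
Gentamicin (24 mm) ≤ 26 mm ⇒ resistant

I, R, S, S, R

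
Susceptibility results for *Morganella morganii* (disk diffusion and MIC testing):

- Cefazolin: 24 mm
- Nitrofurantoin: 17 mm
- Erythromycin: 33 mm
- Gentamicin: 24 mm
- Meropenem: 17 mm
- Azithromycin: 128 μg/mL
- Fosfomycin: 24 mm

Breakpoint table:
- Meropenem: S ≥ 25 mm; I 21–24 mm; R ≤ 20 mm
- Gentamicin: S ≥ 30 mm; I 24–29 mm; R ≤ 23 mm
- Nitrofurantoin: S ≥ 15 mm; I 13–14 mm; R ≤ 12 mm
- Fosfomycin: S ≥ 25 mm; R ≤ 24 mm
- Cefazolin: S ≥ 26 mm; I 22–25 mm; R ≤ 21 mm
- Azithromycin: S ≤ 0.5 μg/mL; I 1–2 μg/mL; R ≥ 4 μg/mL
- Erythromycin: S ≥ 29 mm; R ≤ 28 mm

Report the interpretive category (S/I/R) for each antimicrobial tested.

Cefazolin: 24 mm is in 22–25 mm ⇒ Intermediate
Nitrofurantoin: 17 mm is ≥ 15 mm — S
Erythromycin 33 mm: ≥ 29 mm → S
Gentamicin: 24 mm is in 24–29 mm — I
Meropenem (17 mm) ≤ 20 mm ⇒ R
Azithromycin (128 μg/mL) ≥ 4 μg/mL — R
Fosfomycin (24 mm) ≤ 24 mm ⇒ Resistant

I, S, S, I, R, R, R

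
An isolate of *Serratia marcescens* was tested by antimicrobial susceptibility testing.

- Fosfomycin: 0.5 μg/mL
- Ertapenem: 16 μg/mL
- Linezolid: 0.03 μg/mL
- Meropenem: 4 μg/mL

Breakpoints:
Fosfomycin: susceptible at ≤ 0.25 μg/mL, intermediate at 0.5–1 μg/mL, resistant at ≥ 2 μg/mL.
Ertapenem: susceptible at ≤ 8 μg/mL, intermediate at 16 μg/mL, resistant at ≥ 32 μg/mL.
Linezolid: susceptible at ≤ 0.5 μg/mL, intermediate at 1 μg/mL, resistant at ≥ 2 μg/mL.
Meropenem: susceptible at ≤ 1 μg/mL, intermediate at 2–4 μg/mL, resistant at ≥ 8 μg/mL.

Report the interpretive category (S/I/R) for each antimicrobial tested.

Fosfomycin 0.5 μg/mL: in 0.5–1 μg/mL — Intermediate
Ertapenem: 16 μg/mL is = 16 μg/mL — intermediate
Linezolid (0.03 μg/mL) ≤ 0.5 μg/mL → susceptible
Meropenem (4 μg/mL) in 2–4 μg/mL → intermediate

I, I, S, I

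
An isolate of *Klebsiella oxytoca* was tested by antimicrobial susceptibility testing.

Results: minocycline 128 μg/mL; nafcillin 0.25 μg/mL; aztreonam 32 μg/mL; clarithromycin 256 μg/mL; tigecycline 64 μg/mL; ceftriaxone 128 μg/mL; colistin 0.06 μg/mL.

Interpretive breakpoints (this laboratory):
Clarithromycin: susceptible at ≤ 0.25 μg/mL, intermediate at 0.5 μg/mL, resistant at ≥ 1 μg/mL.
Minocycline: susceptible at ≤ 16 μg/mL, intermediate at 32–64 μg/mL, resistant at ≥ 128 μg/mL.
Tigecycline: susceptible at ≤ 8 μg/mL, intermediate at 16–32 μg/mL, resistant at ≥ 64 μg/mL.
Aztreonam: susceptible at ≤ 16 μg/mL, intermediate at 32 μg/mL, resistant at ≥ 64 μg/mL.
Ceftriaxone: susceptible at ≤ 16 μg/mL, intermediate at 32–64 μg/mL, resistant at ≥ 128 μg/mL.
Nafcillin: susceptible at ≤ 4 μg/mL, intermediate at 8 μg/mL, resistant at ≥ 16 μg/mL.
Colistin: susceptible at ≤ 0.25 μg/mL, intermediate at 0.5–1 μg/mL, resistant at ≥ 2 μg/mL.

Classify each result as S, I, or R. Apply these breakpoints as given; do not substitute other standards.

Minocycline: 128 μg/mL is ≥ 128 μg/mL ⇒ Resistant
Nafcillin (0.25 μg/mL) ≤ 4 μg/mL ⇒ Susceptible
Aztreonam (32 μg/mL) = 32 μg/mL ⇒ Intermediate
Clarithromycin: 256 μg/mL is ≥ 1 μg/mL — R
Tigecycline 64 μg/mL: ≥ 64 μg/mL → Resistant
Ceftriaxone: 128 μg/mL is ≥ 128 μg/mL — R
Colistin 0.06 μg/mL: ≤ 0.25 μg/mL ⇒ S

R, S, I, R, R, R, S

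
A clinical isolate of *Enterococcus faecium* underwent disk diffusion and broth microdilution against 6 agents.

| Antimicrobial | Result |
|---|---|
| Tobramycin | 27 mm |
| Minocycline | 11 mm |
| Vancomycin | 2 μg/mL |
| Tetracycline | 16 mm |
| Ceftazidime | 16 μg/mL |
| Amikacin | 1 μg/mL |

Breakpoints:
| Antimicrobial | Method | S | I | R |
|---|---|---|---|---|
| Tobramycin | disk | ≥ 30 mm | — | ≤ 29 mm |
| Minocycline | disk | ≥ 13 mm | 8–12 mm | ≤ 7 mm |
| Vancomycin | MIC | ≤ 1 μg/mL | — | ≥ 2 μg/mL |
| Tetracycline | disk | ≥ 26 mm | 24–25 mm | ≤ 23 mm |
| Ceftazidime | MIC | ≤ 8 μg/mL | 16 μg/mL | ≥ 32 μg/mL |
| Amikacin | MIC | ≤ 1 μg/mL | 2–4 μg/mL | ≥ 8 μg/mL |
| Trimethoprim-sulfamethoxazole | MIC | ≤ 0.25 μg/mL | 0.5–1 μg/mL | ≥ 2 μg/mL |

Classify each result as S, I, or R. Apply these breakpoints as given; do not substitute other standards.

Tobramycin: 27 mm is ≤ 29 mm — R
Minocycline (11 mm) in 8–12 mm ⇒ Intermediate
Vancomycin: 2 μg/mL is ≥ 2 μg/mL ⇒ R
Tetracycline 16 mm: ≤ 23 mm ⇒ Resistant
Ceftazidime: 16 μg/mL is = 16 μg/mL — I
Amikacin 1 μg/mL: ≤ 1 μg/mL → susceptible

R, I, R, R, I, S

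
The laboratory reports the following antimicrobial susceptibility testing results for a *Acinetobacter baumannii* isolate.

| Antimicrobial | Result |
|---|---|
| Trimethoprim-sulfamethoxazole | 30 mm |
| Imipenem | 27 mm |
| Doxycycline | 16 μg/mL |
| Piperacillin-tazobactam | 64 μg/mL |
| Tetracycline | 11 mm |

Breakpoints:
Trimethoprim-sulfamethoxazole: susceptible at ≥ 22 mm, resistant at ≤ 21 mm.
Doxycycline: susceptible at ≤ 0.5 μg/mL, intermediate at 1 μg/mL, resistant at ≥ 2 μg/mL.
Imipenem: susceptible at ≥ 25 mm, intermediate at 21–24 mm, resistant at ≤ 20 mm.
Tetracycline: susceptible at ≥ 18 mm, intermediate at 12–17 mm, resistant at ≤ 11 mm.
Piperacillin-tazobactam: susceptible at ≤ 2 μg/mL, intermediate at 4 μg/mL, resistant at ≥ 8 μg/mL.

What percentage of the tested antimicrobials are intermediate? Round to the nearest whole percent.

Trimethoprim-sulfamethoxazole: 30 mm is ≥ 22 mm → S
Imipenem (27 mm) ≥ 25 mm — susceptible
Doxycycline (16 μg/mL) ≥ 2 μg/mL — Resistant
Piperacillin-tazobactam: 64 μg/mL is ≥ 8 μg/mL ⇒ R
Tetracycline (11 mm) ≤ 11 mm → resistant
Intermediate: 0/5

0%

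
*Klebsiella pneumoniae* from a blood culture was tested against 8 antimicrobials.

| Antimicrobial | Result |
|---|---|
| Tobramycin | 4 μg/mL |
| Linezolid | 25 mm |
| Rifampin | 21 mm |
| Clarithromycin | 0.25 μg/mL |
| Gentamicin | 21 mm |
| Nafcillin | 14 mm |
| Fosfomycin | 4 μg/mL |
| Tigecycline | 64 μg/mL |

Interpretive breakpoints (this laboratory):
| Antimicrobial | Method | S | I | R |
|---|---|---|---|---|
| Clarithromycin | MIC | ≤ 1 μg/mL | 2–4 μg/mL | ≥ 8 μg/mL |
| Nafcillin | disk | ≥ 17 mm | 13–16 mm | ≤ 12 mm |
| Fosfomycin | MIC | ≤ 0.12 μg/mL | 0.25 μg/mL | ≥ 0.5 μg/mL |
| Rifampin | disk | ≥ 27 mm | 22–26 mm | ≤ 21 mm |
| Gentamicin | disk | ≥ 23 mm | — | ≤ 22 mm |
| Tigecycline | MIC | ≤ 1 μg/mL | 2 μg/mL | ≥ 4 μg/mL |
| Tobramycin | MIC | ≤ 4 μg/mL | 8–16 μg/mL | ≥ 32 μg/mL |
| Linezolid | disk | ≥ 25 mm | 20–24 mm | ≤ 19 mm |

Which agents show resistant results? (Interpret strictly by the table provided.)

Tobramycin 4 μg/mL: ≤ 4 μg/mL ⇒ susceptible
Linezolid (25 mm) ≥ 25 mm → susceptible
Rifampin (21 mm) ≤ 21 mm ⇒ Resistant
Clarithromycin (0.25 μg/mL) ≤ 1 μg/mL — S
Gentamicin: 21 mm is ≤ 22 mm → Resistant
Nafcillin (14 mm) in 13–16 mm — I
Fosfomycin 4 μg/mL: ≥ 0.5 μg/mL — resistant
Tigecycline 64 μg/mL: ≥ 4 μg/mL → Resistant

rifampin, gentamicin, fosfomycin, tigecycline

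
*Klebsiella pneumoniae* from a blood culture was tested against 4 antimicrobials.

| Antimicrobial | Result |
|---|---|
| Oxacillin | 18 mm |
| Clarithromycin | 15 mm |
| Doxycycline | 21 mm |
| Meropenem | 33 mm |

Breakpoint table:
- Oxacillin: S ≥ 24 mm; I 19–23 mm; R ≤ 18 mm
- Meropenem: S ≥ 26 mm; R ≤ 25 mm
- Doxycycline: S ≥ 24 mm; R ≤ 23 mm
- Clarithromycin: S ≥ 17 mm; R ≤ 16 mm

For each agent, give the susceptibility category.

R, R, R, S

Oxacillin (18 mm) ≤ 18 mm — R
Clarithromycin (15 mm) ≤ 16 mm → R
Doxycycline: 21 mm is ≤ 23 mm ⇒ Resistant
Meropenem 33 mm: ≥ 26 mm → S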